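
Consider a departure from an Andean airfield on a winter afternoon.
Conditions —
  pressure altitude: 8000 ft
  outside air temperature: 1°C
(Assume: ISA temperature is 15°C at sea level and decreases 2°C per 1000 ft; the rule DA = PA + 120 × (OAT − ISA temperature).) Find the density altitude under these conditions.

ISA temperature at 8000 ft = 15 − 2 × (8000/1000) = -1°C.
ISA deviation = 1 − (-1) = +2°C.
Density altitude = 8000 + 120 × (2) = 8000 + (+240) = 8240 ft.

8240 ft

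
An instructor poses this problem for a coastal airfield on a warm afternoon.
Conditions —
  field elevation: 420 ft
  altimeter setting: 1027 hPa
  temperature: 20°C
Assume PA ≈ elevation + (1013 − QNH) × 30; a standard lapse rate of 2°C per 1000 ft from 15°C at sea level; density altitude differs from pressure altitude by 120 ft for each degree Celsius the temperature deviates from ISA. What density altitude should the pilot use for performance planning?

Pressure altitude = 420 + (1013 − 1027) × 30 = 420 + (-420) = 0 ft.
ISA temperature at 0 ft = 15 − 2 × (0/1000) = 15°C.
ISA deviation = 20 − 15 = +5°C.
Density altitude = 0 + 120 × (5) = 600 ft.

600 ft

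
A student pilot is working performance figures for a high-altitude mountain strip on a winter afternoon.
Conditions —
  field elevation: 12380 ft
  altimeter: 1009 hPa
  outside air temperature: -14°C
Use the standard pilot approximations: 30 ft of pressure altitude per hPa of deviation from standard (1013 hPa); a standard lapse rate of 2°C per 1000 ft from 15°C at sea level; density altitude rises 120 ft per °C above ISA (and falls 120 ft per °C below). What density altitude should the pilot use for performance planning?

Pressure altitude = 12380 + (1013 − 1009) × 30 = 12380 + (+120) = 12500 ft.
ISA temperature at 12500 ft = 15 − 2 × (12500/1000) = -10°C.
ISA deviation = -14 − (-10) = -4°C.
Density altitude = 12500 + 120 × (-4) = 12020 ft.

12020 ft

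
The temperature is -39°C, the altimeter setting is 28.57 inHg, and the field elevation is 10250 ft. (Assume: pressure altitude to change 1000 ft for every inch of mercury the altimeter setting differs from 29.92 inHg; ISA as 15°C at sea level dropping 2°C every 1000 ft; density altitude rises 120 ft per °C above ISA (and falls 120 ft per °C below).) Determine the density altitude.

7904 ft

Pressure altitude = 10250 + (29.92 − 28.57) × 1000 = 10250 + (+1350) = 11600 ft.
ISA temperature at 11600 ft = 15 − 2 × (11600/1000) = -8.2°C.
ISA deviation = -39 − (-8.2) = -30.8°C.
Density altitude = 11600 + 120 × (-30.8) = 7904 ft.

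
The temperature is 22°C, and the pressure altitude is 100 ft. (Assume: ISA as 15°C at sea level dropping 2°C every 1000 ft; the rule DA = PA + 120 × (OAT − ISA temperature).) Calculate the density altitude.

964 ft

ISA temperature at 100 ft = 15 − 2 × (100/1000) = 14.8°C.
ISA deviation = 22 − 14.8 = +7.2°C.
Density altitude = 100 + 120 × (7.2) = 100 + (+864) = 964 ft.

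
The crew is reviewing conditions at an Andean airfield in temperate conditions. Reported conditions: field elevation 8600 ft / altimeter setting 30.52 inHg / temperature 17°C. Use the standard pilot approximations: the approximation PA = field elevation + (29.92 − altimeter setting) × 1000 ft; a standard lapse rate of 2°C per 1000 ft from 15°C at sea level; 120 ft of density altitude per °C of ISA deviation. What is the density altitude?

Pressure altitude = 8600 + (29.92 − 30.52) × 1000 = 8600 + (-600) = 8000 ft.
ISA temperature at 8000 ft = 15 − 2 × (8000/1000) = -1°C.
ISA deviation = 17 − (-1) = +18°C.
Density altitude = 8000 + 120 × (18) = 10160 ft.

10160 ft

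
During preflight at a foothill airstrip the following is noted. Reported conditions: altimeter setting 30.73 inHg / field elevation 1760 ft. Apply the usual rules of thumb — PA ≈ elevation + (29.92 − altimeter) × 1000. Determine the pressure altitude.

950 ft

Pressure correction = (29.92 − 30.73) × 1000 = -810 ft.
Pressure altitude = 1760 + (-810) = 950 ft.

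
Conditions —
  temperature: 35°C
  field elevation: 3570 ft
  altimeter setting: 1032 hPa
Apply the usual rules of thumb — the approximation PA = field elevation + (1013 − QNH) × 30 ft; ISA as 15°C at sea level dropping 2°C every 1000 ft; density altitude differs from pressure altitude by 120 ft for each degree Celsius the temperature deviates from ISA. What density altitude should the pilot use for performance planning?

6120 ft

Pressure altitude = 3570 + (1013 − 1032) × 30 = 3570 + (-570) = 3000 ft.
ISA temperature at 3000 ft = 15 − 2 × (3000/1000) = 9°C.
ISA deviation = 35 − 9 = +26°C.
Density altitude = 3000 + 120 × (26) = 6120 ft.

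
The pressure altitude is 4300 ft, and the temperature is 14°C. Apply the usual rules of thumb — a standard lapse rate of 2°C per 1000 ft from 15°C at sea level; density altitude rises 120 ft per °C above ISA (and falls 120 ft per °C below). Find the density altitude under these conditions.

5212 ft

ISA temperature at 4300 ft = 15 − 2 × (4300/1000) = 6.4°C.
ISA deviation = 14 − 6.4 = +7.6°C.
Density altitude = 4300 + 120 × (7.6) = 4300 + (+912) = 5212 ft.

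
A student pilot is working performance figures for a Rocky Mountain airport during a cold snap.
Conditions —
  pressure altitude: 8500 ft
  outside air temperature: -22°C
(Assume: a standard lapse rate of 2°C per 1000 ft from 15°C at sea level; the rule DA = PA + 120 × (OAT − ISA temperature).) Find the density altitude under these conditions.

6100 ft

ISA temperature at 8500 ft = 15 − 2 × (8500/1000) = -2°C.
ISA deviation = -22 − (-2) = -20°C.
Density altitude = 8500 + 120 × (-20) = 8500 + (-2400) = 6100 ft.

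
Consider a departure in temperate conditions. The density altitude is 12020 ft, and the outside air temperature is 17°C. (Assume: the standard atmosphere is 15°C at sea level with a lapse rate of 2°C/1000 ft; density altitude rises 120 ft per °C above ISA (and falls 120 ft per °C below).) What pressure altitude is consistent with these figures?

DA = PA + 120 × (OAT − (15 − 2·PA/1000)) = PA + 120·OAT − 1800 + 0.24·PA = 1.24·PA + 120·OAT − 1800.
So 1.24·PA = 12020 − 120 × 17 + 1800 = 11780.
PA = 11780 / 1.24 = 9500 ft.

9500 ft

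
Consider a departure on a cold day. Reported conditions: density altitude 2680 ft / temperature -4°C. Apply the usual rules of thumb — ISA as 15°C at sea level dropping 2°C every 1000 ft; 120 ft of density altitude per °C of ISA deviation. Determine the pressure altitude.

4000 ft

DA = PA + 120 × (OAT − (15 − 2·PA/1000)) = PA + 120·OAT − 1800 + 0.24·PA = 1.24·PA + 120·OAT − 1800.
So 1.24·PA = 2680 − 120 × (-4) + 1800 = 4960.
PA = 4960 / 1.24 = 4000 ft.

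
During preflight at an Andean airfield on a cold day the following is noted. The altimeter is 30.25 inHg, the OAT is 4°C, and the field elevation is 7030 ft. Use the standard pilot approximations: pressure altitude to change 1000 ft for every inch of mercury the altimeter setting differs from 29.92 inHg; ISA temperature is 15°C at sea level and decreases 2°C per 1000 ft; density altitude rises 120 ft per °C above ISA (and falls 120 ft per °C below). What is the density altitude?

6988 ft

Pressure altitude = 7030 + (29.92 − 30.25) × 1000 = 7030 + (-330) = 6700 ft.
ISA temperature at 6700 ft = 15 − 2 × (6700/1000) = 1.6°C.
ISA deviation = 4 − 1.6 = +2.4°C.
Density altitude = 6700 + 120 × (2.4) = 6988 ft.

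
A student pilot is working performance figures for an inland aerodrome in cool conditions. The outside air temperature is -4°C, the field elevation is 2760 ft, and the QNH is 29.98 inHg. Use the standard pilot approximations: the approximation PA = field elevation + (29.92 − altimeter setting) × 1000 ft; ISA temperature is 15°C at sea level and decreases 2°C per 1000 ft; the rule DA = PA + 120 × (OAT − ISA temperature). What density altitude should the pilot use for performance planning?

Pressure altitude = 2760 + (29.92 − 29.98) × 1000 = 2760 + (-60) = 2700 ft.
ISA temperature at 2700 ft = 15 − 2 × (2700/1000) = 9.6°C.
ISA deviation = -4 − 9.6 = -13.6°C.
Density altitude = 2700 + 120 × (-13.6) = 1068 ft.

1068 ft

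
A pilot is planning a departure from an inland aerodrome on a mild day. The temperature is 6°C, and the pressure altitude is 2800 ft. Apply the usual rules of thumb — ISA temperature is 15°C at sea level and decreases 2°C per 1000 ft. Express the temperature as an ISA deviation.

ISA temperature at 2800 ft = 15 − 2 × (2800/1000) = 9.4°C.
Deviation = OAT − ISA = 6 − 9.4 = -3.4°C.

ISA-3.4°C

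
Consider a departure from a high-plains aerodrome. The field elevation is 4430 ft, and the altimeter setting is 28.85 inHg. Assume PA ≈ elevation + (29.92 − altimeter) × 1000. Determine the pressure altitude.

Pressure correction = (29.92 − 28.85) × 1000 = +1070 ft.
Pressure altitude = 4430 + (+1070) = 5500 ft.

5500 ft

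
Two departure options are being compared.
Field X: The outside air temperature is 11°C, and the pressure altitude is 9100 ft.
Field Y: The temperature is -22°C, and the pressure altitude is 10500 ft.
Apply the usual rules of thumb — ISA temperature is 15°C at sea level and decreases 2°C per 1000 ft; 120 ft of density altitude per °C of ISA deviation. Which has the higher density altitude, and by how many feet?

Field X: ISA temp = -3.2°C, deviation +14.2°C, DA = 9100 + 120 × 14.2 = 10804 ft.
Field Y: ISA temp = -6°C, deviation -16°C, DA = 10500 + 120 × (-16) = 8580 ft.
Field X is higher by 10804 − 8580 = 2224 ft.

Field X by 2224 ft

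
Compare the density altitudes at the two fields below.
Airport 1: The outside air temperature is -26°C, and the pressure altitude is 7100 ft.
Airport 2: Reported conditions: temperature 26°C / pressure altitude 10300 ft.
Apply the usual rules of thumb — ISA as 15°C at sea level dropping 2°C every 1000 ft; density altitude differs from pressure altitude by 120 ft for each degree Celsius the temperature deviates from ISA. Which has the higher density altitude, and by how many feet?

Airport 2 by 10208 ft

Airport 1: ISA temp = 0.8°C, deviation -26.8°C, DA = 7100 + 120 × (-26.8) = 3884 ft.
Airport 2: ISA temp = -5.6°C, deviation +31.6°C, DA = 10300 + 120 × 31.6 = 14092 ft.
Airport 2 is higher by 14092 − 3884 = 10208 ft.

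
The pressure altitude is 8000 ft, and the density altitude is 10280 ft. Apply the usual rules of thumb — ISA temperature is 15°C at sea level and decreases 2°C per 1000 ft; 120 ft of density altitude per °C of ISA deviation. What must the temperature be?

18°C

Density altitude − pressure altitude = 10280 − 8000 = +2280 ft.
At 120 ft/°C that is an ISA deviation of 2280/120 = +19°C.
ISA temperature at 8000 ft = 15 − 2 × (8000/1000) = -1°C.
OAT = ISA + deviation = -1 + (+19) = 18°C.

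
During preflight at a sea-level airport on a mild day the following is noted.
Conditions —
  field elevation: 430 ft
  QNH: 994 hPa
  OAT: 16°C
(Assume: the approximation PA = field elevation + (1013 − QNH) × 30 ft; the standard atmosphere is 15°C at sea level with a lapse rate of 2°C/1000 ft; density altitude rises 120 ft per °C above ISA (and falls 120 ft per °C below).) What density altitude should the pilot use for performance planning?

1360 ft

Pressure altitude = 430 + (1013 − 994) × 30 = 430 + (+570) = 1000 ft.
ISA temperature at 1000 ft = 15 − 2 × (1000/1000) = 13°C.
ISA deviation = 16 − 13 = +3°C.
Density altitude = 1000 + 120 × (3) = 1360 ft.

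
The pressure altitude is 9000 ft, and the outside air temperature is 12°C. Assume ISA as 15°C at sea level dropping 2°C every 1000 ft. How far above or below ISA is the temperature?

ISA temperature at 9000 ft = 15 − 2 × (9000/1000) = -3°C.
Deviation = OAT − ISA = 12 − (-3) = +15°C.

ISA+15°C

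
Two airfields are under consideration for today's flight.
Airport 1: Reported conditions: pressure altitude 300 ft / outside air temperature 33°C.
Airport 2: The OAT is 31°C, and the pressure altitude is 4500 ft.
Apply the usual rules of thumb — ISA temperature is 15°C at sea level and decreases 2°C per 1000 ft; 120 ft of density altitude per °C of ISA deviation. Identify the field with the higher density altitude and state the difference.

Airport 1: ISA temp = 14.4°C, deviation +18.6°C, DA = 300 + 120 × 18.6 = 2532 ft.
Airport 2: ISA temp = 6°C, deviation +25°C, DA = 4500 + 120 × 25 = 7500 ft.
Airport 2 is higher by 7500 − 2532 = 4968 ft.

Airport 2 by 4968 ft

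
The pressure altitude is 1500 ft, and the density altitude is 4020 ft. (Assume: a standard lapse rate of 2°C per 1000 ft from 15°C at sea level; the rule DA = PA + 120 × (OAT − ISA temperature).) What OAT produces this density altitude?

33°C

Density altitude − pressure altitude = 4020 − 1500 = +2520 ft.
At 120 ft/°C that is an ISA deviation of 2520/120 = +21°C.
ISA temperature at 1500 ft = 15 − 2 × (1500/1000) = 12°C.
OAT = ISA + deviation = 12 + (+21) = 33°C.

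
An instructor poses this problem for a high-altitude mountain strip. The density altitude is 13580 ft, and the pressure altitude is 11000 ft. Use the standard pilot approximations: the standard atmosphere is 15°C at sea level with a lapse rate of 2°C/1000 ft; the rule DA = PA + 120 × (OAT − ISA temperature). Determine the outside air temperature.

14.5°C

Density altitude − pressure altitude = 13580 − 11000 = +2580 ft.
At 120 ft/°C that is an ISA deviation of 2580/120 = +21.5°C.
ISA temperature at 11000 ft = 15 − 2 × (11000/1000) = -7°C.
OAT = ISA + deviation = -7 + (+21.5) = 14.5°C.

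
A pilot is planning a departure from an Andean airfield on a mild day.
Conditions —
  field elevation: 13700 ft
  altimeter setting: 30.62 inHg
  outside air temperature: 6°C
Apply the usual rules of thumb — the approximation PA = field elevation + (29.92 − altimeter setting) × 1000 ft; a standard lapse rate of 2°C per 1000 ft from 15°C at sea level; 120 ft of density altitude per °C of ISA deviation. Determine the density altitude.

Pressure altitude = 13700 + (29.92 − 30.62) × 1000 = 13700 + (-700) = 13000 ft.
ISA temperature at 13000 ft = 15 − 2 × (13000/1000) = -11°C.
ISA deviation = 6 − (-11) = +17°C.
Density altitude = 13000 + 120 × (17) = 15040 ft.

15040 ft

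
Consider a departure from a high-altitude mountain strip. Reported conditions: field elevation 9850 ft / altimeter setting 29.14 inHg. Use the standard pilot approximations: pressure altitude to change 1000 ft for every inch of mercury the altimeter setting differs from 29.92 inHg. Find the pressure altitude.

Pressure correction = (29.92 − 29.14) × 1000 = +780 ft.
Pressure altitude = 9850 + (+780) = 10630 ft.

10630 ft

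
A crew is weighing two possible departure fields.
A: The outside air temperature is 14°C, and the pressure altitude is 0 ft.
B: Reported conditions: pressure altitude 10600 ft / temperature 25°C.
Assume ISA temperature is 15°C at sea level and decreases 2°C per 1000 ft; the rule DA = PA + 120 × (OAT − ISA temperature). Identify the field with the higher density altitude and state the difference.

A: ISA temp = 15°C, deviation -1°C, DA = 0 + 120 × (-1) = -120 ft.
B: ISA temp = -6.2°C, deviation +31.2°C, DA = 10600 + 120 × 31.2 = 14344 ft.
B is higher by 14344 − (-120) = 14464 ft.

B by 14464 ft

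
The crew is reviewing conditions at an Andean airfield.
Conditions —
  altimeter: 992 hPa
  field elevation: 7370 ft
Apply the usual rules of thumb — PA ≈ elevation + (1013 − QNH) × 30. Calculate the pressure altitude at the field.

Pressure correction = (1013 − 992) × 30 = +630 ft.
Pressure altitude = 7370 + (+630) = 8000 ft.

8000 ft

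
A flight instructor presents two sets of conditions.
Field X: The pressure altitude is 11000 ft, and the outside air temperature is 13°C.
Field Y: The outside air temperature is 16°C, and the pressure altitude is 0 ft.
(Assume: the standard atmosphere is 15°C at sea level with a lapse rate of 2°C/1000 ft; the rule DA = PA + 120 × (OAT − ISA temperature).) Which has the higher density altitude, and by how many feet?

Field X: ISA temp = -7°C, deviation +20°C, DA = 11000 + 120 × 20 = 13400 ft.
Field Y: ISA temp = 15°C, deviation +1°C, DA = 0 + 120 × 1 = 120 ft.
Field X is higher by 13400 − 120 = 13280 ft.

Field X by 13280 ft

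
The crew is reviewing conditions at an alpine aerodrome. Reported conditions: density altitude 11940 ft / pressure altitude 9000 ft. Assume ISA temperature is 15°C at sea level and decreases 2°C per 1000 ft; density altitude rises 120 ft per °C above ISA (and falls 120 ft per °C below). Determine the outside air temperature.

21.5°C

Density altitude − pressure altitude = 11940 − 9000 = +2940 ft.
At 120 ft/°C that is an ISA deviation of 2940/120 = +24.5°C.
ISA temperature at 9000 ft = 15 − 2 × (9000/1000) = -3°C.
OAT = ISA + deviation = -3 + (+24.5) = 21.5°C.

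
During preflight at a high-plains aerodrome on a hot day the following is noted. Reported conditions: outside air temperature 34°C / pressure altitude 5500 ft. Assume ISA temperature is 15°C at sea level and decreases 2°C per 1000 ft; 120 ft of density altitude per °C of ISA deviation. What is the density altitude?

9100 ft

ISA temperature at 5500 ft = 15 − 2 × (5500/1000) = 4°C.
ISA deviation = 34 − 4 = +30°C.
Density altitude = 5500 + 120 × (30) = 5500 + (+3600) = 9100 ft.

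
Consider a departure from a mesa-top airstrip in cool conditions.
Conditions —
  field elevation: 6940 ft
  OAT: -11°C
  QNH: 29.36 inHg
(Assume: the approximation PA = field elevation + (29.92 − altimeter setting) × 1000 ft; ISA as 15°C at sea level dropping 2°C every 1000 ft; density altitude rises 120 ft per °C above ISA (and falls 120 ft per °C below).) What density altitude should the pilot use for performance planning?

6180 ft

Pressure altitude = 6940 + (29.92 − 29.36) × 1000 = 6940 + (+560) = 7500 ft.
ISA temperature at 7500 ft = 15 − 2 × (7500/1000) = 0°C.
ISA deviation = -11 − 0 = -11°C.
Density altitude = 7500 + 120 × (-11) = 6180 ft.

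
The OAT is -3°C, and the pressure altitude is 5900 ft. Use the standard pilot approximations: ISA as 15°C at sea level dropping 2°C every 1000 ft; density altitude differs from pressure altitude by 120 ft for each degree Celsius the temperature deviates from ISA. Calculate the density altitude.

ISA temperature at 5900 ft = 15 − 2 × (5900/1000) = 3.2°C.
ISA deviation = -3 − 3.2 = -6.2°C.
Density altitude = 5900 + 120 × (-6.2) = 5900 + (-744) = 5156 ft.

5156 ft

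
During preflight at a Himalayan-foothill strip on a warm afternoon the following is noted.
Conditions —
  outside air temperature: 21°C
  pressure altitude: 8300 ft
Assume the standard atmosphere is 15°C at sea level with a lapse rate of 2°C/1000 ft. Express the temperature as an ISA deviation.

ISA+22.6°C

ISA temperature at 8300 ft = 15 − 2 × (8300/1000) = -1.6°C.
Deviation = OAT − ISA = 21 − (-1.6) = +22.6°C.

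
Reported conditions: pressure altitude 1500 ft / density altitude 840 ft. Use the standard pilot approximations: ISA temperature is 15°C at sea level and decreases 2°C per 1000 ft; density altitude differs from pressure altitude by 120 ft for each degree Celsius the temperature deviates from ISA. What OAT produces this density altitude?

Density altitude − pressure altitude = 840 − 1500 = -660 ft.
At 120 ft/°C that is an ISA deviation of -660/120 = -5.5°C.
ISA temperature at 1500 ft = 15 − 2 × (1500/1000) = 12°C.
OAT = ISA + deviation = 12 + (-5.5) = 6.5°C.

6.5°C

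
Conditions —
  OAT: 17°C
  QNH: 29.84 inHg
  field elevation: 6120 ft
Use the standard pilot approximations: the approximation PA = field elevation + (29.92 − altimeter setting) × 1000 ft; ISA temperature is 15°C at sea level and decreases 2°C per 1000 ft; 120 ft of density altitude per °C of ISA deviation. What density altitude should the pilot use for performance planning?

7928 ft

Pressure altitude = 6120 + (29.92 − 29.84) × 1000 = 6120 + (+80) = 6200 ft.
ISA temperature at 6200 ft = 15 − 2 × (6200/1000) = 2.6°C.
ISA deviation = 17 − 2.6 = +14.4°C.
Density altitude = 6200 + 120 × (14.4) = 7928 ft.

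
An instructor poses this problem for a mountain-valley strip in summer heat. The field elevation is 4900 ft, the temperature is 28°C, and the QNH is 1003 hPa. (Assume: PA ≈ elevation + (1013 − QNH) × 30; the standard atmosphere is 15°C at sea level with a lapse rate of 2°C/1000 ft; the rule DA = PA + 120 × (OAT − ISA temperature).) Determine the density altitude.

Pressure altitude = 4900 + (1013 − 1003) × 30 = 4900 + (+300) = 5200 ft.
ISA temperature at 5200 ft = 15 − 2 × (5200/1000) = 4.6°C.
ISA deviation = 28 − 4.6 = +23.4°C.
Density altitude = 5200 + 120 × (23.4) = 8008 ft.

8008 ft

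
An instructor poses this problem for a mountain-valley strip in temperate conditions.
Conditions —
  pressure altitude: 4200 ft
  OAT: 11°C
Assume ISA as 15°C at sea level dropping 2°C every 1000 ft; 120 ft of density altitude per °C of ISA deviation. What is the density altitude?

ISA temperature at 4200 ft = 15 − 2 × (4200/1000) = 6.6°C.
ISA deviation = 11 − 6.6 = +4.4°C.
Density altitude = 4200 + 120 × (4.4) = 4200 + (+528) = 4728 ft.

4728 ft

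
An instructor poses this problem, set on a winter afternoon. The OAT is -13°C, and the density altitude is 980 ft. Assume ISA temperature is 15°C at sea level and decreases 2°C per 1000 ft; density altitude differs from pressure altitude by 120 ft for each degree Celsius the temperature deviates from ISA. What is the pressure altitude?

DA = PA + 120 × (OAT − (15 − 2·PA/1000)) = PA + 120·OAT − 1800 + 0.24·PA = 1.24·PA + 120·OAT − 1800.
So 1.24·PA = 980 − 120 × (-13) + 1800 = 4340.
PA = 4340 / 1.24 = 3500 ft.

3500 ft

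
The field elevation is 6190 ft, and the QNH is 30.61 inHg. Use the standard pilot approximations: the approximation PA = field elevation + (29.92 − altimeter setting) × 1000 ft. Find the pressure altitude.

Pressure correction = (29.92 − 30.61) × 1000 = -690 ft.
Pressure altitude = 6190 + (-690) = 5500 ft.

5500 ft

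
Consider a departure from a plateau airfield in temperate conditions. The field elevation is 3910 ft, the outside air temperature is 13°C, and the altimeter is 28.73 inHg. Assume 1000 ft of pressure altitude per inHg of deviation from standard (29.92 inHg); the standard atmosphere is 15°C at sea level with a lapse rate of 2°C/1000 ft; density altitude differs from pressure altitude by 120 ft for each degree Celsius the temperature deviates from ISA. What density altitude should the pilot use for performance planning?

Pressure altitude = 3910 + (29.92 − 28.73) × 1000 = 3910 + (+1190) = 5100 ft.
ISA temperature at 5100 ft = 15 − 2 × (5100/1000) = 4.8°C.
ISA deviation = 13 − 4.8 = +8.2°C.
Density altitude = 5100 + 120 × (8.2) = 6084 ft.

6084 ft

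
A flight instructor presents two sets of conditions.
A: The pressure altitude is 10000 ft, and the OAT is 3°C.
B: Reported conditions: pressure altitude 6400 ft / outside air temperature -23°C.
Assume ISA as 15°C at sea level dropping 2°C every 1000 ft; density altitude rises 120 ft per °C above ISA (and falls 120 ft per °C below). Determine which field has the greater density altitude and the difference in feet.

A by 7584 ft

A: ISA temp = -5°C, deviation +8°C, DA = 10000 + 120 × 8 = 10960 ft.
B: ISA temp = 2.2°C, deviation -25.2°C, DA = 6400 + 120 × (-25.2) = 3376 ft.
A is higher by 10960 − 3376 = 7584 ft.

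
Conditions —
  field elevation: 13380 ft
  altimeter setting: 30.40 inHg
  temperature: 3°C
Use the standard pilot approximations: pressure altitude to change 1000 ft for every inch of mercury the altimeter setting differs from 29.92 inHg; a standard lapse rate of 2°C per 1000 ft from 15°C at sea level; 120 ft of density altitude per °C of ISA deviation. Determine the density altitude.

Pressure altitude = 13380 + (29.92 − 30.40) × 1000 = 13380 + (-480) = 12900 ft.
ISA temperature at 12900 ft = 15 − 2 × (12900/1000) = -10.8°C.
ISA deviation = 3 − (-10.8) = +13.8°C.
Density altitude = 12900 + 120 × (13.8) = 14556 ft.

14556 ft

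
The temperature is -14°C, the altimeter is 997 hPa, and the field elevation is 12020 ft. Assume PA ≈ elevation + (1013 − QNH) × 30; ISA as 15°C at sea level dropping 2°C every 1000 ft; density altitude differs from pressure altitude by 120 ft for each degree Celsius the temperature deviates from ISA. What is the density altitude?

Pressure altitude = 12020 + (1013 − 997) × 30 = 12020 + (+480) = 12500 ft.
ISA temperature at 12500 ft = 15 − 2 × (12500/1000) = -10°C.
ISA deviation = -14 − (-10) = -4°C.
Density altitude = 12500 + 120 × (-4) = 12020 ft.

12020 ft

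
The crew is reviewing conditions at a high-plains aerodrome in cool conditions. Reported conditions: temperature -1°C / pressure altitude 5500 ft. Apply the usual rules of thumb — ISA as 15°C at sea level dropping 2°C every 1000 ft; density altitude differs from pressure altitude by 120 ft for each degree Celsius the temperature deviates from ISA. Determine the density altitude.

ISA temperature at 5500 ft = 15 − 2 × (5500/1000) = 4°C.
ISA deviation = -1 − 4 = -5°C.
Density altitude = 5500 + 120 × (-5) = 5500 + (-600) = 4900 ft.

4900 ft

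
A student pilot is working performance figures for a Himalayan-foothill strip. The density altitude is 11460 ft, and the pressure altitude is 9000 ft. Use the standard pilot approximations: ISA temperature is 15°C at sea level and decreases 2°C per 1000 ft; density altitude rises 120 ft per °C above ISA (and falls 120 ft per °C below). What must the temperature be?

Density altitude − pressure altitude = 11460 − 9000 = +2460 ft.
At 120 ft/°C that is an ISA deviation of 2460/120 = +20.5°C.
ISA temperature at 9000 ft = 15 − 2 × (9000/1000) = -3°C.
OAT = ISA + deviation = -3 + (+20.5) = 17.5°C.

17.5°C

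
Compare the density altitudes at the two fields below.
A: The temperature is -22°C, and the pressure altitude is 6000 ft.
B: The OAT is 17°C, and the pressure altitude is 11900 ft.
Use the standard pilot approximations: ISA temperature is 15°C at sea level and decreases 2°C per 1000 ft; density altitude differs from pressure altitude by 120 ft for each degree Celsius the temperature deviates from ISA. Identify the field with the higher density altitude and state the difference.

B by 11996 ft

A: ISA temp = 3°C, deviation -25°C, DA = 6000 + 120 × (-25) = 3000 ft.
B: ISA temp = -8.8°C, deviation +25.8°C, DA = 11900 + 120 × 25.8 = 14996 ft.
B is higher by 14996 − 3000 = 11996 ft.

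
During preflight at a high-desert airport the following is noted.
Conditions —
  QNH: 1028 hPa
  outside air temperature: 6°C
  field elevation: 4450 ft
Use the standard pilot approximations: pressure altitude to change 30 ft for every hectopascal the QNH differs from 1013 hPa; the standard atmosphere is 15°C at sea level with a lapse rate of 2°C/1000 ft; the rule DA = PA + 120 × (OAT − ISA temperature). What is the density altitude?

Pressure altitude = 4450 + (1013 − 1028) × 30 = 4450 + (-450) = 4000 ft.
ISA temperature at 4000 ft = 15 − 2 × (4000/1000) = 7°C.
ISA deviation = 6 − 7 = -1°C.
Density altitude = 4000 + 120 × (-1) = 3880 ft.

3880 ft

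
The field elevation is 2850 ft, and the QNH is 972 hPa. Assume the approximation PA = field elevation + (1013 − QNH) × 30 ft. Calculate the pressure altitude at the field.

4080 ft

Pressure correction = (1013 − 972) × 30 = +1230 ft.
Pressure altitude = 2850 + (+1230) = 4080 ft.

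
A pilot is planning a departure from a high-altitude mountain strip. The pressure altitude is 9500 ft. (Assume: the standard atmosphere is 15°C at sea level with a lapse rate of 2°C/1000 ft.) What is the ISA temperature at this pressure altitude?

ISA temperature = 15 − 2 × (9500/1000) = 15 − 19 = -4°C.

-4°C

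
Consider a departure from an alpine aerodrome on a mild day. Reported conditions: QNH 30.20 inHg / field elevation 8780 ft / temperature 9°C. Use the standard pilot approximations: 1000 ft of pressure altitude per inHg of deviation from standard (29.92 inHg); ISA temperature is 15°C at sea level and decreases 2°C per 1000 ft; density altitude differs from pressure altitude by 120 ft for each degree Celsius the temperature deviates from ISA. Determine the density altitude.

9820 ft

Pressure altitude = 8780 + (29.92 − 30.20) × 1000 = 8780 + (-280) = 8500 ft.
ISA temperature at 8500 ft = 15 − 2 × (8500/1000) = -2°C.
ISA deviation = 9 − (-2) = +11°C.
Density altitude = 8500 + 120 × (11) = 9820 ft.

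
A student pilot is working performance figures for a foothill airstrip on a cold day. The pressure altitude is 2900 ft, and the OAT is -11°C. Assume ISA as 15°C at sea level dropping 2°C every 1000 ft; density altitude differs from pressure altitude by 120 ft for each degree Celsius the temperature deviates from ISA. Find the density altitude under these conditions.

ISA temperature at 2900 ft = 15 − 2 × (2900/1000) = 9.2°C.
ISA deviation = -11 − 9.2 = -20.2°C.
Density altitude = 2900 + 120 × (-20.2) = 2900 + (-2424) = 476 ft.

476 ft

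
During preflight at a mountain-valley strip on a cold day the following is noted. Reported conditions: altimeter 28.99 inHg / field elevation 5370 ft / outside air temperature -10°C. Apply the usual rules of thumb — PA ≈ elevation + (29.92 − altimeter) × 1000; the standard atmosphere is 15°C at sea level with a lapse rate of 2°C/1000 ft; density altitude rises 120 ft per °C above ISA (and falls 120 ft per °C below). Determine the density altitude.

4812 ft

Pressure altitude = 5370 + (29.92 − 28.99) × 1000 = 5370 + (+930) = 6300 ft.
ISA temperature at 6300 ft = 15 − 2 × (6300/1000) = 2.4°C.
ISA deviation = -10 − 2.4 = -12.4°C.
Density altitude = 6300 + 120 × (-12.4) = 4812 ft.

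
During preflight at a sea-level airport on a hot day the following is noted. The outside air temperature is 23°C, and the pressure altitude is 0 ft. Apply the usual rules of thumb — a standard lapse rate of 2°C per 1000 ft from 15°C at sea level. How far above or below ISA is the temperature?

ISA+8°C

ISA temperature at 0 ft = 15 − 2 × (0/1000) = 15°C.
Deviation = OAT − ISA = 23 − 15 = +8°C.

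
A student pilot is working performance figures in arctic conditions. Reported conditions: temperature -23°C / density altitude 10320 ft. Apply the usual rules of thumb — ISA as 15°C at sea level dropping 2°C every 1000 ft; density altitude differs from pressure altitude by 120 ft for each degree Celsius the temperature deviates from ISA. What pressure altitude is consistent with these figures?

DA = PA + 120 × (OAT − (15 − 2·PA/1000)) = PA + 120·OAT − 1800 + 0.24·PA = 1.24·PA + 120·OAT − 1800.
So 1.24·PA = 10320 − 120 × (-23) + 1800 = 14880.
PA = 14880 / 1.24 = 12000 ft.

12000 ft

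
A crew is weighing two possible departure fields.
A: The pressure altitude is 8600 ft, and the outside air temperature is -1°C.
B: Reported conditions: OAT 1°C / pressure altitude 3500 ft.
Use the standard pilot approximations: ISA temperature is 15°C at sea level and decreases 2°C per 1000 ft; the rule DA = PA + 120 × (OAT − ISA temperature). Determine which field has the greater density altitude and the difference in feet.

A: ISA temp = -2.2°C, deviation +1.2°C, DA = 8600 + 120 × 1.2 = 8744 ft.
B: ISA temp = 8°C, deviation -7°C, DA = 3500 + 120 × (-7) = 2660 ft.
A is higher by 8744 − 2660 = 6084 ft.

A by 6084 ft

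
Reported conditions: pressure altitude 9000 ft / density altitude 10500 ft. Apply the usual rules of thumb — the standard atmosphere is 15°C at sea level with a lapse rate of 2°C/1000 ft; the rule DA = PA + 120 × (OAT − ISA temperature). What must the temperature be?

9.5°C

Density altitude − pressure altitude = 10500 − 9000 = +1500 ft.
At 120 ft/°C that is an ISA deviation of 1500/120 = +12.5°C.
ISA temperature at 9000 ft = 15 − 2 × (9000/1000) = -3°C.
OAT = ISA + deviation = -3 + (+12.5) = 9.5°C.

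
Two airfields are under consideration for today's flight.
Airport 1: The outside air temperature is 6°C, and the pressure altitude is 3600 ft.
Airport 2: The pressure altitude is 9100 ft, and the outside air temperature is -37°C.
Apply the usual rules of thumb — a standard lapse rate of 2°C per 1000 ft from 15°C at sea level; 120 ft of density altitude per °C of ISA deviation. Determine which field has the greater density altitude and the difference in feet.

Airport 1: ISA temp = 7.8°C, deviation -1.8°C, DA = 3600 + 120 × (-1.8) = 3384 ft.
Airport 2: ISA temp = -3.2°C, deviation -33.8°C, DA = 9100 + 120 × (-33.8) = 5044 ft.
Airport 2 is higher by 5044 − 3384 = 1660 ft.

Airport 2 by 1660 ft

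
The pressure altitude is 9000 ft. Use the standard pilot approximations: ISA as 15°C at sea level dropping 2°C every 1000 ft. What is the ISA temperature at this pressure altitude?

-3°C

ISA temperature = 15 − 2 × (9000/1000) = 15 − 18 = -3°C.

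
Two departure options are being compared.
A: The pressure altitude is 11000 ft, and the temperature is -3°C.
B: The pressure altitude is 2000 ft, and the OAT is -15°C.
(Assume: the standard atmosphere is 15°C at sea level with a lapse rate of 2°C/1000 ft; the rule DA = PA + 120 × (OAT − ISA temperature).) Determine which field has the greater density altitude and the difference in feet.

A by 12600 ft

A: ISA temp = -7°C, deviation +4°C, DA = 11000 + 120 × 4 = 11480 ft.
B: ISA temp = 11°C, deviation -26°C, DA = 2000 + 120 × (-26) = -1120 ft.
A is higher by 11480 − (-1120) = 12600 ft.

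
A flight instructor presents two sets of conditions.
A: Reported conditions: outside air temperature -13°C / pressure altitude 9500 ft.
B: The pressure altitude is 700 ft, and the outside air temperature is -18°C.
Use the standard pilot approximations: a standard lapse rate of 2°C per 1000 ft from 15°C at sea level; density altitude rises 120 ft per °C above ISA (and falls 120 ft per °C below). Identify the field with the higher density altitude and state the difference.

A: ISA temp = -4°C, deviation -9°C, DA = 9500 + 120 × (-9) = 8420 ft.
B: ISA temp = 13.6°C, deviation -31.6°C, DA = 700 + 120 × (-31.6) = -3092 ft.
A is higher by 8420 − (-3092) = 11512 ft.

A by 11512 ft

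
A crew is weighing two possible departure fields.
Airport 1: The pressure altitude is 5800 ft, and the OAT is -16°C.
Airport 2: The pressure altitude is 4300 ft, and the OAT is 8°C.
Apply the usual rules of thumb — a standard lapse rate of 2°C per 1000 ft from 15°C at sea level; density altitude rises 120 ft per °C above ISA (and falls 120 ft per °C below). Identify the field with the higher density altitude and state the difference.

Airport 2 by 1020 ft

Airport 1: ISA temp = 3.4°C, deviation -19.4°C, DA = 5800 + 120 × (-19.4) = 3472 ft.
Airport 2: ISA temp = 6.4°C, deviation +1.6°C, DA = 4300 + 120 × 1.6 = 4492 ft.
Airport 2 is higher by 4492 − 3472 = 1020 ft.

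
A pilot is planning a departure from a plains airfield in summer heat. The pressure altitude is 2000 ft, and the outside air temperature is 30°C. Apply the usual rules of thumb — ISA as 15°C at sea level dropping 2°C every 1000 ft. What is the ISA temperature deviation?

ISA+19°C

ISA temperature at 2000 ft = 15 − 2 × (2000/1000) = 11°C.
Deviation = OAT − ISA = 30 − 11 = +19°C.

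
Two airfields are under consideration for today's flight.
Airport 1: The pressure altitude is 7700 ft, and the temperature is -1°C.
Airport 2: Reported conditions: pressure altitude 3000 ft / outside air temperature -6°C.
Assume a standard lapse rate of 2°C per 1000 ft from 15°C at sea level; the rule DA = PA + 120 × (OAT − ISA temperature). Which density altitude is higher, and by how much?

Airport 1: ISA temp = -0.4°C, deviation -0.6°C, DA = 7700 + 120 × (-0.6) = 7628 ft.
Airport 2: ISA temp = 9°C, deviation -15°C, DA = 3000 + 120 × (-15) = 1200 ft.
Airport 1 is higher by 7628 − 1200 = 6428 ft.

Airport 1 by 6428 ft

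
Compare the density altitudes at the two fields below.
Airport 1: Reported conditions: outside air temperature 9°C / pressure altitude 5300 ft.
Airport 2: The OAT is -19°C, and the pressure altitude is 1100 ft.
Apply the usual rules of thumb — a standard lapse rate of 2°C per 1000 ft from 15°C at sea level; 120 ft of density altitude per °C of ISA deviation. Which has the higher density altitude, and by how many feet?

Airport 1: ISA temp = 4.4°C, deviation +4.6°C, DA = 5300 + 120 × 4.6 = 5852 ft.
Airport 2: ISA temp = 12.8°C, deviation -31.8°C, DA = 1100 + 120 × (-31.8) = -2716 ft.
Airport 1 is higher by 5852 − (-2716) = 8568 ft.

Airport 1 by 8568 ft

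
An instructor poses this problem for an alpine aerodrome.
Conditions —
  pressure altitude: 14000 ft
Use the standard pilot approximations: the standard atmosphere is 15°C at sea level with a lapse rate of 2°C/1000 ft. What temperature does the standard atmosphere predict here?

ISA temperature = 15 − 2 × (14000/1000) = 15 − 28 = -13°C.

-13°C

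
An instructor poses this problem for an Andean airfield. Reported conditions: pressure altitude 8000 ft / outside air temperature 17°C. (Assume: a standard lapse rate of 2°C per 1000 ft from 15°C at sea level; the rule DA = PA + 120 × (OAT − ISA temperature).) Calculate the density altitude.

10160 ft

ISA temperature at 8000 ft = 15 − 2 × (8000/1000) = -1°C.
ISA deviation = 17 − (-1) = +18°C.
Density altitude = 8000 + 120 × (18) = 8000 + (+2160) = 10160 ft.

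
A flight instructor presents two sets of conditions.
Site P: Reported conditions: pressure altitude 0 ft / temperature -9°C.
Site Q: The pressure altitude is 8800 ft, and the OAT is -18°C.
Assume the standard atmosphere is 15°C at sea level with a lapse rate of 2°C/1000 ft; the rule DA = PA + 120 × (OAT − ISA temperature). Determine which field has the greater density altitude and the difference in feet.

Site Q by 9832 ft

Site P: ISA temp = 15°C, deviation -24°C, DA = 0 + 120 × (-24) = -2880 ft.
Site Q: ISA temp = -2.6°C, deviation -15.4°C, DA = 8800 + 120 × (-15.4) = 6952 ft.
Site Q is higher by 6952 − (-2880) = 9832 ft.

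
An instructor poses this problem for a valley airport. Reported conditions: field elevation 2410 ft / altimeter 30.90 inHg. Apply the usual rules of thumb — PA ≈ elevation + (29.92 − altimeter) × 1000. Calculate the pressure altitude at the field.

1430 ft

Pressure correction = (29.92 − 30.90) × 1000 = -980 ft.
Pressure altitude = 2410 + (-980) = 1430 ft.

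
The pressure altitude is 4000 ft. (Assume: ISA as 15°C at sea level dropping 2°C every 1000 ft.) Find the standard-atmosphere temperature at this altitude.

ISA temperature = 15 − 2 × (4000/1000) = 15 − 8 = 7°C.

7°C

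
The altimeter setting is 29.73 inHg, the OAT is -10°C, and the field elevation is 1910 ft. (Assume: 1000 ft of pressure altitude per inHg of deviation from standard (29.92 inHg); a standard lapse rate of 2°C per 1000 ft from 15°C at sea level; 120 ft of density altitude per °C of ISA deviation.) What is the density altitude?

-396 ft

Pressure altitude = 1910 + (29.92 − 29.73) × 1000 = 1910 + (+190) = 2100 ft.
ISA temperature at 2100 ft = 15 − 2 × (2100/1000) = 10.8°C.
ISA deviation = -10 − 10.8 = -20.8°C.
Density altitude = 2100 + 120 × (-20.8) = -396 ft.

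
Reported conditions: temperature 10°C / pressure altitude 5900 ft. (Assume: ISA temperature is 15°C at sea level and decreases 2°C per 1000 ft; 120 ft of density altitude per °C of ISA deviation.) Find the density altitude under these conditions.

6716 ft

ISA temperature at 5900 ft = 15 − 2 × (5900/1000) = 3.2°C.
ISA deviation = 10 − 3.2 = +6.8°C.
Density altitude = 5900 + 120 × (6.8) = 5900 + (+816) = 6716 ft.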